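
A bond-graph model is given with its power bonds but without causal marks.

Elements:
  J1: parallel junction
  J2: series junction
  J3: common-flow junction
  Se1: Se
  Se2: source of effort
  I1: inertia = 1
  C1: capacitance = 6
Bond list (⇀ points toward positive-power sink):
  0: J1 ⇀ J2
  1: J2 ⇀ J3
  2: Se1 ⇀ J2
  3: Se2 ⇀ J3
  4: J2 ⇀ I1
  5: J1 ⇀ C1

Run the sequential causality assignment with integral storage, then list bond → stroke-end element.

β2 stroke→J2  (Se1: effort source, stroke at far end)
β3 stroke→J3  (Se2 (Se) sets effort on bond)
β1 stroke→J2  (closing 1-jn rule on J3)
β4 stroke→I1  (I1 integral (f out))
β0 stroke→J2  (1-jn J2 has f-setter on 4)
β5 stroke→J1  (J1 needs exactly one e-in)

bond 0 stroke at J2
bond 1 stroke at J2
bond 2 stroke at J2
bond 3 stroke at J3
bond 4 stroke at I1
bond 5 stroke at J1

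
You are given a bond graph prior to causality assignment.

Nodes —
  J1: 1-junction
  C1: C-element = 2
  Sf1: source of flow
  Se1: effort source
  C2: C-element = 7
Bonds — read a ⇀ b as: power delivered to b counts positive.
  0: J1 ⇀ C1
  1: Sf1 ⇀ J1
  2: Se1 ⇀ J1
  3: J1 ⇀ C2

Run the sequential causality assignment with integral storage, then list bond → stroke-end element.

#1 stroke→Sf1  (source Sf1 imposes f)
#2 stroke→J1  (Se1 fixes effort; stroke away)
#0 stroke→J1  (J1 flow already set via bond 1)
#3 stroke→J1  (1-jn J1 has f-setter on 1)

#0 stroke at J1
#1 stroke at Sf1
#2 stroke at J1
#3 stroke at J1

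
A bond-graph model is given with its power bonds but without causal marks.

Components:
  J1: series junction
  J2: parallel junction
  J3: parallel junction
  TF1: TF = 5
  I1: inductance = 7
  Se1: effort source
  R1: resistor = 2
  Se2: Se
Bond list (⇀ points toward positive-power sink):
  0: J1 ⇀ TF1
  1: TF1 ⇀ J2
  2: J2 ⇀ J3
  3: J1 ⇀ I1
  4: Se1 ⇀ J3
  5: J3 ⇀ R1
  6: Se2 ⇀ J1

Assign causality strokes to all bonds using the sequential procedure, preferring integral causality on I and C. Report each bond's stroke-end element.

b4 stroke at J3  (Se1: effort source, stroke at far end)
b6 stroke at J1  (Se2 (Se) sets effort on bond)
b2 stroke at J2  (J3 effort already set via bond 4)
b5 stroke at R1  (0-jn J3 has e-setter on 4)
b1 stroke at TF1  (0-jn J2 has e-setter on 2)
b0 stroke at J1  (through TF1, causality passes straight; one stroke at TF1)
b3 stroke at I1  (closing 1-jn rule on J1)

bond 0 stroke→J1
bond 1 stroke→TF1
bond 2 stroke→J2
bond 3 stroke→I1
bond 4 stroke→J3
bond 5 stroke→R1
bond 6 stroke→J1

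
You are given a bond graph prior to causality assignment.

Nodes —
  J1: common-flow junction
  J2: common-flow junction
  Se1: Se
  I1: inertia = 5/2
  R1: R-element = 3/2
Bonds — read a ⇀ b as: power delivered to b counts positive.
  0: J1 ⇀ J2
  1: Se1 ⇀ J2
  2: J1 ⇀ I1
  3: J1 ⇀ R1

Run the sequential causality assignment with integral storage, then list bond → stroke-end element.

β0 |J1
β1 |J2
β2 |I1
β3 |J1

b1 stroke→J2  (Se1 fixes effort; stroke away)
b0 stroke→J1  (J2 needs exactly one f-in)
b2 stroke→I1  (prefer integral on I1)
b3 stroke→J1  (1-jn J1 has f-setter on 2)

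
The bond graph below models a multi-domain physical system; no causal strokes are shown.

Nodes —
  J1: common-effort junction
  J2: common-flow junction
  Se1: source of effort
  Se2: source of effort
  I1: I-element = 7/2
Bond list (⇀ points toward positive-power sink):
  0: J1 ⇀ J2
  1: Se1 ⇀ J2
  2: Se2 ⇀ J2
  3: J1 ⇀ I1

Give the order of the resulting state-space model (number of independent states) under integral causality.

b1 stroke at J2  (Se1: effort source, stroke at far end)
b2 stroke at J2  (Se2: effort source, stroke at far end)
b0 stroke at J1  (closing 1-jn rule on J2)
b3 stroke at I1  (0-jn J1 has e-setter on 0)

1  (I1 all integral)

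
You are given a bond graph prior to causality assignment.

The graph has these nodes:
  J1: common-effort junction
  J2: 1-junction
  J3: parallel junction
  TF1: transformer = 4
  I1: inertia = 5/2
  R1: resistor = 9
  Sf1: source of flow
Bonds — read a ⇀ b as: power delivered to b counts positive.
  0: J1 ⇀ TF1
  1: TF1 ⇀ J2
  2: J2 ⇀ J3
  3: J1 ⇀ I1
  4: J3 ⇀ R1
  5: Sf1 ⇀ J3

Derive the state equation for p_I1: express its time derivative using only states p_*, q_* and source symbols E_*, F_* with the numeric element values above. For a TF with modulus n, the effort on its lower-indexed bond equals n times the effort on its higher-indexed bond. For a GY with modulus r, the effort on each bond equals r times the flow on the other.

dp_I1/dt = 36*F_Sf1 - 288*p_I1/5

b5 stroke→Sf1  (Sf1 fixes flow; stroke at Sf1)
b3 stroke→I1  (I1: I, integral causality)
b0 stroke→J1  (closing 0-jn rule on J1)
b1 stroke→TF1  (through TF1, causality passes straight; one stroke at TF1)
b2 stroke→J2  (J2: bond 1 brought flow, rest push out)
b4 stroke→J3  (closing 0-jn rule on J3)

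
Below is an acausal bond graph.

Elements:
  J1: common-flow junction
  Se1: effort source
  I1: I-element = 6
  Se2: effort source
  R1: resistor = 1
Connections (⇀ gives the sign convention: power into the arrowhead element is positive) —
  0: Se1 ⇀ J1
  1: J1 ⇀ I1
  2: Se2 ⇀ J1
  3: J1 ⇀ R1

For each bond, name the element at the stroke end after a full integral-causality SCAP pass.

#0 stroke at J1  (Se1: effort source, stroke at far end)
#2 stroke at J1  (Se2: effort source, stroke at far end)
#1 stroke at I1  (prefer integral on I1)
#3 stroke at J1  (J1: bond 1 brought flow, rest push out)

#0 →J1
#1 →I1
#2 →J1
#3 →J1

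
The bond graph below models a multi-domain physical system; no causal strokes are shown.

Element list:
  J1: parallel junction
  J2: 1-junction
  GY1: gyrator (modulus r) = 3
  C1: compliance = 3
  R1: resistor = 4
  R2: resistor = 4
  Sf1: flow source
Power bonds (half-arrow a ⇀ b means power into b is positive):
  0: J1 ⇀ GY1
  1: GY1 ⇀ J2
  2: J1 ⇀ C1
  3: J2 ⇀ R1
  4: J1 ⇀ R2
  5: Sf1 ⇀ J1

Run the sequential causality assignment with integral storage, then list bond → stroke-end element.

b0 →GY1
b1 →GY1
b2 →J1
b3 →J2
b4 →R2
b5 →Sf1

bond 5 →Sf1  (source Sf1 imposes f)
bond 2 →J1  (C1 integral (e out))
bond 0 →GY1  (0-jn J1 has e-setter on 2)
bond 4 →R2  (0-jn J1 has e-setter on 2)
bond 1 →GY1  (GY1 both-in/both-out from 0)
bond 3 →J2  (common-f at J2 fixed by 1)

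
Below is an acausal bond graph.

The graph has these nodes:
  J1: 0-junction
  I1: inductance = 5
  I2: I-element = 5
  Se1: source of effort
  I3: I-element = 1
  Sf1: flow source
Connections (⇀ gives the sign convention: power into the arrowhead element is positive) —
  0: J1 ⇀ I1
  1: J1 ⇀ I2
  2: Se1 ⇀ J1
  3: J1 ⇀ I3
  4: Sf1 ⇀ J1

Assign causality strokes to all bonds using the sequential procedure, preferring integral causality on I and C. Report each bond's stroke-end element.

bond 2 stroke→J1  (Se1 (Se) sets effort on bond)
bond 4 stroke→Sf1  (Sf1: flow source, stroke at near end)
bond 0 stroke→I1  (J1 effort already set via bond 2)
bond 1 stroke→I2  (J1: bond 2 brought effort, rest push out)
bond 3 stroke→I3  (common-e at J1 fixed by 2)

#0 stroke at I1
#1 stroke at I2
#2 stroke at J1
#3 stroke at I3
#4 stroke at Sf1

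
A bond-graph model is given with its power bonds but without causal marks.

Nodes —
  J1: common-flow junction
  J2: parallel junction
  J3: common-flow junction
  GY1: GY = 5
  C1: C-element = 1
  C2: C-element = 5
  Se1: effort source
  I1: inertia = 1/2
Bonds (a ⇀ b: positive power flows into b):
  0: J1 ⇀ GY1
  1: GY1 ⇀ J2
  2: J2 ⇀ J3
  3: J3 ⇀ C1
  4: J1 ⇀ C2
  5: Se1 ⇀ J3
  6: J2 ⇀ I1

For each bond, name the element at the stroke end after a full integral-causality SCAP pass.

#0 →GY1
#1 →GY1
#2 →J2
#3 →J3
#4 →J1
#5 →J3
#6 →I1

β5 stroke at J3  (Se1 fixes effort; stroke away)
β3 stroke at J3  (prefer integral on C1)
β2 stroke at J2  (J3 needs exactly one f-in)
β1 stroke at GY1  (common-e at J2 fixed by 2)
β6 stroke at I1  (J2 effort already set via bond 2)
β0 stroke at GY1  (GY1: gyrator matches bond 1)
β4 stroke at J1  (J1 flow already set via bond 0)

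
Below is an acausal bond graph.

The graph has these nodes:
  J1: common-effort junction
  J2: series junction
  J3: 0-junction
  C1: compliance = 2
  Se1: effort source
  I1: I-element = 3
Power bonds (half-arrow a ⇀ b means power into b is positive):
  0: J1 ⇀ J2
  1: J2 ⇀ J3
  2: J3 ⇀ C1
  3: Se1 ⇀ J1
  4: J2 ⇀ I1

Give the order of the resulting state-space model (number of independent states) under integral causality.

2  (C1, I1 all integral)

b3 stroke→J1  (Se1: effort source, stroke at far end)
b0 stroke→J2  (J1 effort already set via bond 3)
b2 stroke→J3  (prefer integral on C1)
b1 stroke→J2  (J3: bond 2 brought effort, rest push out)
b4 stroke→I1  (closing 1-jn rule on J2)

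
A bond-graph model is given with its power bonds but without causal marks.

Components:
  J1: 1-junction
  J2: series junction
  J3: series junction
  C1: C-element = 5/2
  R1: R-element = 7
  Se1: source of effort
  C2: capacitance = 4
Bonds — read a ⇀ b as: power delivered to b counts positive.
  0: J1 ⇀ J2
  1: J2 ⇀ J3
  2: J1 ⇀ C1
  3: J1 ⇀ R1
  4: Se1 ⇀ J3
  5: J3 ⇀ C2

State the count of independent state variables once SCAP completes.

bond 4 stroke at J3  (Se1 fixes effort; stroke away)
bond 2 stroke at J1  (prefer integral on C1)
bond 5 stroke at J3  (C2 outputs effort q/C2)
bond 1 stroke at J2  (J3: last free bond brings flow in)
bond 0 stroke at J1  (J2: last free bond brings flow in)
bond 3 stroke at R1  (closing 1-jn rule on J1)

2  (C1, C2 all integral)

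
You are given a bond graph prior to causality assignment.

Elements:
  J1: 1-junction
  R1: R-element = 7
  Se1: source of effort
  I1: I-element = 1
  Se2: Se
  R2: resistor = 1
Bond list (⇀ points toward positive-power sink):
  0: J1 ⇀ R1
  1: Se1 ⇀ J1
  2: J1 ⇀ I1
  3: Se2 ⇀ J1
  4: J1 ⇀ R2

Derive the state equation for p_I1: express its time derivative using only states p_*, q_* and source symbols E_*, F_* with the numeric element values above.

dp_I1/dt = E_Se1 + E_Se2 - 8*p_I1

β1 stroke at J1  (Se1 (Se) sets effort on bond)
β3 stroke at J1  (Se2 fixes effort; stroke away)
β2 stroke at I1  (I1 integral (f out))
β0 stroke at J1  (1-jn J1 has f-setter on 2)
β4 stroke at J1  (J1: bond 2 brought flow, rest push out)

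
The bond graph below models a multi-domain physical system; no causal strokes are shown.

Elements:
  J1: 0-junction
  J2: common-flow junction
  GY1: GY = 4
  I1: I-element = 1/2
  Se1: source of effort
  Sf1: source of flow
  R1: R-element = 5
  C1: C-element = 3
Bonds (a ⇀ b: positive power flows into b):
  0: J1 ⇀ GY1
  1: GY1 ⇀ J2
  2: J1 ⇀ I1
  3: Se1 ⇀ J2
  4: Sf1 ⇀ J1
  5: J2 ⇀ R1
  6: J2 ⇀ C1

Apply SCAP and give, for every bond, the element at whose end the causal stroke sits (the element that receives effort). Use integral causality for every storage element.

bond 0 |J1
bond 1 |J2
bond 2 |I1
bond 3 |J2
bond 4 |Sf1
bond 5 |R1
bond 6 |J2

b3 stroke at J2  (Se1: effort source, stroke at far end)
b4 stroke at Sf1  (Sf1: flow source, stroke at near end)
b2 stroke at I1  (prefer integral on I1)
b0 stroke at J1  (closing 0-jn rule on J1)
b1 stroke at J2  (GY1 both-in/both-out from 0)
b6 stroke at J2  (C1 outputs effort q/C1)
b5 stroke at R1  (J2 needs exactly one f-in)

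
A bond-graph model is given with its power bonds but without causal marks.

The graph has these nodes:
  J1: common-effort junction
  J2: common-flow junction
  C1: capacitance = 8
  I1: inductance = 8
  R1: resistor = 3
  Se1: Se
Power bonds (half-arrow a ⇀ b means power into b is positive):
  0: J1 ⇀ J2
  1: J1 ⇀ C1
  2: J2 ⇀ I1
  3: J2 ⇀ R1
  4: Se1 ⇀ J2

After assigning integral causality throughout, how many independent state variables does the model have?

2  (C1, I1 all integral)

bond 4 stroke at J2  (Se1 (Se) sets effort on bond)
bond 1 stroke at J1  (prefer integral on C1)
bond 0 stroke at J2  (J1 effort already set via bond 1)
bond 2 stroke at I1  (I1 outputs flow p/I1)
bond 3 stroke at J2  (J2 flow already set via bond 2)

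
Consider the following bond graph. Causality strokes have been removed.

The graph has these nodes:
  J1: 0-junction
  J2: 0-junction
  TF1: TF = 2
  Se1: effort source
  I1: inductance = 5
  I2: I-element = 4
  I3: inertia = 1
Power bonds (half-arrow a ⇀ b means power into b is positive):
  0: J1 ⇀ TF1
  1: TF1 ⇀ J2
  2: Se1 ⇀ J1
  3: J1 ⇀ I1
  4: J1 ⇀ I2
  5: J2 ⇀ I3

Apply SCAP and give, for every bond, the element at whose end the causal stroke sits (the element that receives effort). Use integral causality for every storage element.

#2 |J1  (Se1 fixes effort; stroke away)
#0 |TF1  (0-jn J1 has e-setter on 2)
#3 |I1  (0-jn J1 has e-setter on 2)
#4 |I2  (J1 effort already set via bond 2)
#1 |J2  (TF1 one-in-one-out from 0)
#5 |I3  (0-jn J2 has e-setter on 1)

#0 |TF1
#1 |J2
#2 |J1
#3 |I1
#4 |I2
#5 |I3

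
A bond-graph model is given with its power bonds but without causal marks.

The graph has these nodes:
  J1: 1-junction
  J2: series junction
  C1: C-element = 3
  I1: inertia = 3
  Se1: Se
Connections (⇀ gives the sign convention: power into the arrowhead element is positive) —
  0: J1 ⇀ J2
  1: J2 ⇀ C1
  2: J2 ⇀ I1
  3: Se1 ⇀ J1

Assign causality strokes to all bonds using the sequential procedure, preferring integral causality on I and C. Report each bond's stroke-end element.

b3 stroke→J1  (Se1: effort source, stroke at far end)
b0 stroke→J2  (J1 needs exactly one f-in)
b1 stroke→J2  (C1 integral (e out))
b2 stroke→I1  (J2 needs exactly one f-in)

#0 →J2
#1 →J2
#2 →I1
#3 →J1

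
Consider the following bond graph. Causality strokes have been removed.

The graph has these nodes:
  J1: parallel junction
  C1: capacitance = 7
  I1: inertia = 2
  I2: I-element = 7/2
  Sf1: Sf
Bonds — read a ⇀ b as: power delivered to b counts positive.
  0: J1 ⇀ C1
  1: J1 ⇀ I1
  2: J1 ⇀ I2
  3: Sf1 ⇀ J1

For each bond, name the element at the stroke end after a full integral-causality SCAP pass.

bond 3 |Sf1  (Sf1 (Sf) sets flow on bond)
bond 0 |J1  (C1: C, integral causality)
bond 1 |I1  (0-jn J1 has e-setter on 0)
bond 2 |I2  (J1 effort already set via bond 0)

b0 |J1
b1 |I1
b2 |I2
b3 |Sf1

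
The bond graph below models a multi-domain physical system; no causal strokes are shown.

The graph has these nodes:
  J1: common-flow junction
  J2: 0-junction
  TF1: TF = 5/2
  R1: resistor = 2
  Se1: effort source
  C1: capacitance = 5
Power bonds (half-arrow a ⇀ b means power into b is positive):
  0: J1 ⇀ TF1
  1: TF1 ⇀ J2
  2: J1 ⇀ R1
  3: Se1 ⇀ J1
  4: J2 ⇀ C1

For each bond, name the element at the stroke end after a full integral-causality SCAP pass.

b3 stroke→J1  (Se1: effort source, stroke at far end)
b4 stroke→J2  (C1 outputs effort q/C1)
b1 stroke→TF1  (J2: bond 4 brought effort, rest push out)
b0 stroke→J1  (TF1 one-in-one-out from 1)
b2 stroke→R1  (J1 needs exactly one f-in)

#0 →J1
#1 →TF1
#2 →R1
#3 →J1
#4 →J2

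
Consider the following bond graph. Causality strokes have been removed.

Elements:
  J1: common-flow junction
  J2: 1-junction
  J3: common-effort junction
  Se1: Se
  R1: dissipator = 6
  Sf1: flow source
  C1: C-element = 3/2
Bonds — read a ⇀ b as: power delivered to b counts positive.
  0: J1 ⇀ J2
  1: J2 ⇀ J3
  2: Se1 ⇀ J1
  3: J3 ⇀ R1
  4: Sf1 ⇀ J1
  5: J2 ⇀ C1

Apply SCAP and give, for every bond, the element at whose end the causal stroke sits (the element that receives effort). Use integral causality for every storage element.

b0 stroke at J1
b1 stroke at J2
b2 stroke at J1
b3 stroke at J3
b4 stroke at Sf1
b5 stroke at J2

β2 stroke→J1  (Se1 fixes effort; stroke away)
β4 stroke→Sf1  (Sf1 fixes flow; stroke at Sf1)
β0 stroke→J1  (1-jn J1 has f-setter on 4)
β1 stroke→J2  (1-jn J2 has f-setter on 0)
β5 stroke→J2  (1-jn J2 has f-setter on 0)
β3 stroke→J3  (J3: last free bond brings effort in)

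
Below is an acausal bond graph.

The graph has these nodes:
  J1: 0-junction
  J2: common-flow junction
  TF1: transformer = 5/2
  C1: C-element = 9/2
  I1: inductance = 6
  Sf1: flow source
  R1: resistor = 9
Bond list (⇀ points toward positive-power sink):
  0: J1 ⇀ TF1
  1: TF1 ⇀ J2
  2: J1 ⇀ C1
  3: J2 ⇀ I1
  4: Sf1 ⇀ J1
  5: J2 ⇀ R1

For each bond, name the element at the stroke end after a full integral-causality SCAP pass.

β0 stroke→TF1
β1 stroke→J2
β2 stroke→J1
β3 stroke→I1
β4 stroke→Sf1
β5 stroke→J2

β4 stroke at Sf1  (Sf1 fixes flow; stroke at Sf1)
β2 stroke at J1  (C1: C, integral causality)
β0 stroke at TF1  (common-e at J1 fixed by 2)
β1 stroke at J2  (TF1: transformer flips bond 0)
β3 stroke at I1  (I1 outputs flow p/I1)
β5 stroke at J2  (J2: bond 3 brought flow, rest push out)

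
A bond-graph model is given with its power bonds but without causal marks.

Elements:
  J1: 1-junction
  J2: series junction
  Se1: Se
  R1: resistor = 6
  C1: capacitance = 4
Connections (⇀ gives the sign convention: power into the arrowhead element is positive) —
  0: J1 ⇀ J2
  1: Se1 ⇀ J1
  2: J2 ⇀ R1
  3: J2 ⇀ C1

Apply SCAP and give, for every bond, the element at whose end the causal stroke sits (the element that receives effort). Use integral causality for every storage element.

bond 0 stroke at J2
bond 1 stroke at J1
bond 2 stroke at R1
bond 3 stroke at J2

bond 1 stroke→J1  (Se1: effort source, stroke at far end)
bond 0 stroke→J2  (J1 needs exactly one f-in)
bond 3 stroke→J2  (C1 integral (e out))
bond 2 stroke→R1  (J2 needs exactly one f-in)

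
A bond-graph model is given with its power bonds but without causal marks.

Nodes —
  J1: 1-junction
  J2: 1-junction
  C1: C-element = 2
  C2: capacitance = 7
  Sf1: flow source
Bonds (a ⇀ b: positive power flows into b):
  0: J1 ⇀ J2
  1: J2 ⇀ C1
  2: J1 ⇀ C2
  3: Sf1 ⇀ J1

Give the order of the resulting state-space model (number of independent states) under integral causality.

β3 →Sf1  (source Sf1 imposes f)
β0 →J1  (J1 flow already set via bond 3)
β2 →J1  (J1: bond 3 brought flow, rest push out)
β1 →J2  (J2 flow already set via bond 0)

2  (C1, C2 all integral)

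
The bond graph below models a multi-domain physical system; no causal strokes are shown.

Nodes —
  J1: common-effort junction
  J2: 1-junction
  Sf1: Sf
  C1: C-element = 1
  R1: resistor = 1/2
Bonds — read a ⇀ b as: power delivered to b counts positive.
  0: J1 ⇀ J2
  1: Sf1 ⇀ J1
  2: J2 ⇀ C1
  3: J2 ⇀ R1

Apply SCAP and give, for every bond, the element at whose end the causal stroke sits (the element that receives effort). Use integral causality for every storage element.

bond 1 stroke→Sf1  (source Sf1 imposes f)
bond 0 stroke→J1  (closing 0-jn rule on J1)
bond 2 stroke→J2  (1-jn J2 has f-setter on 0)
bond 3 stroke→J2  (J2 flow already set via bond 0)

bond 0 stroke at J1
bond 1 stroke at Sf1
bond 2 stroke at J2
bond 3 stroke at J2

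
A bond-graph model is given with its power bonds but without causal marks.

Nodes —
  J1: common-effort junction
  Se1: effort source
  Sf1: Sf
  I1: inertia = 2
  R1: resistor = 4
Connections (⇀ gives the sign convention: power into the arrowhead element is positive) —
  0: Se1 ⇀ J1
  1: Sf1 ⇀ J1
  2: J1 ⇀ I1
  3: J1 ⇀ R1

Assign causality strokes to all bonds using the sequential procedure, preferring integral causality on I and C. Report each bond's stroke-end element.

β0 stroke→J1  (source Se1 imposes e)
β1 stroke→Sf1  (Sf1 (Sf) sets flow on bond)
β2 stroke→I1  (J1 effort already set via bond 0)
β3 stroke→R1  (common-e at J1 fixed by 0)

#0 stroke at J1
#1 stroke at Sf1
#2 stroke at I1
#3 stroke at R1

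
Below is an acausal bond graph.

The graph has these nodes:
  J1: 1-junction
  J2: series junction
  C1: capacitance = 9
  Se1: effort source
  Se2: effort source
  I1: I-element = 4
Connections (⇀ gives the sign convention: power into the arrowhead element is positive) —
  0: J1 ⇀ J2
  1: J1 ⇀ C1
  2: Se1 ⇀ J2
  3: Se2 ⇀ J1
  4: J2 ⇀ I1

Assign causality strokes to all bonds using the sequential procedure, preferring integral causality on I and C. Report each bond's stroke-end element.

β2 stroke at J2  (Se1 (Se) sets effort on bond)
β3 stroke at J1  (Se2 fixes effort; stroke away)
β1 stroke at J1  (C1 integral (e out))
β0 stroke at J2  (J1 needs exactly one f-in)
β4 stroke at I1  (J2: last free bond brings flow in)

b0 stroke at J2
b1 stroke at J1
b2 stroke at J2
b3 stroke at J1
b4 stroke at I1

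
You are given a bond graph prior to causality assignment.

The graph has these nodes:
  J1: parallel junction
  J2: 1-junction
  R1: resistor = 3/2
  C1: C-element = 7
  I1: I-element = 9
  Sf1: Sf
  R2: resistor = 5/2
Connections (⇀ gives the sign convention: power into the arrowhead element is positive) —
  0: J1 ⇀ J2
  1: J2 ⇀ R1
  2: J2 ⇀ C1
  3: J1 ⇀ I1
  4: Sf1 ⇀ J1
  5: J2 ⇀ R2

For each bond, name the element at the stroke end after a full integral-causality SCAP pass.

#0 →J1
#1 →J2
#2 →J2
#3 →I1
#4 →Sf1
#5 →J2

b4 stroke at Sf1  (Sf1: flow source, stroke at near end)
b2 stroke at J2  (C1 integral (e out))
b3 stroke at I1  (I1 outputs flow p/I1)
b0 stroke at J1  (J1: last free bond brings effort in)
b1 stroke at J2  (J2 flow already set via bond 0)
b5 stroke at J2  (1-jn J2 has f-setter on 0)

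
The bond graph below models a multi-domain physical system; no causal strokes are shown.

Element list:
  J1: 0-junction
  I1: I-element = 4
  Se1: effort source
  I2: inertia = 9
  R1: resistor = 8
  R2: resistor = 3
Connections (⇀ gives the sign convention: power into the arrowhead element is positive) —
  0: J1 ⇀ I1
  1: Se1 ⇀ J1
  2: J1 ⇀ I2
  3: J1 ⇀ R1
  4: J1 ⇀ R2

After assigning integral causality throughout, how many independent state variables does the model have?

2  (I1, I2 all integral)

#1 →J1  (Se1: effort source, stroke at far end)
#0 →I1  (J1 effort already set via bond 1)
#2 →I2  (J1 effort already set via bond 1)
#3 →R1  (common-e at J1 fixed by 1)
#4 →R2  (common-e at J1 fixed by 1)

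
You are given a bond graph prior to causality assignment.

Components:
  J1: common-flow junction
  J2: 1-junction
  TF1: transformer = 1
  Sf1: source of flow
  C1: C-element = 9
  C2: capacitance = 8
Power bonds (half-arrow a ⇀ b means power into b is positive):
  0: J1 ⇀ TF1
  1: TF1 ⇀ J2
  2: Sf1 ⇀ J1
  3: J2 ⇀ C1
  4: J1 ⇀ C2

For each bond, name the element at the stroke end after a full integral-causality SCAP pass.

bond 2 |Sf1  (Sf1 fixes flow; stroke at Sf1)
bond 0 |J1  (1-jn J1 has f-setter on 2)
bond 4 |J1  (1-jn J1 has f-setter on 2)
bond 1 |TF1  (through TF1, causality passes straight; one stroke at TF1)
bond 3 |J2  (J2: bond 1 brought flow, rest push out)

β0 →J1
β1 →TF1
β2 →Sf1
β3 →J2
β4 →J1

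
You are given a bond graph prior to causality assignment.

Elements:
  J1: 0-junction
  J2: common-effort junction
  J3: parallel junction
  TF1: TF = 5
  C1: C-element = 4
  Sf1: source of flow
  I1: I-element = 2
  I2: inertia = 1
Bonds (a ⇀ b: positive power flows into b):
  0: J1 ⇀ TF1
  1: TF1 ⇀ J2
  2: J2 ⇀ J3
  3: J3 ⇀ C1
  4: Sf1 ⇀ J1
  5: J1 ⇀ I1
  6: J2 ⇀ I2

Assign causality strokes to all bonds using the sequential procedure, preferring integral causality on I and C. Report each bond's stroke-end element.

#0 |J1
#1 |TF1
#2 |J2
#3 |J3
#4 |Sf1
#5 |I1
#6 |I2

bond 4 stroke at Sf1  (Sf1 fixes flow; stroke at Sf1)
bond 3 stroke at J3  (C1 outputs effort q/C1)
bond 2 stroke at J2  (J3 effort already set via bond 3)
bond 1 stroke at TF1  (J2: bond 2 brought effort, rest push out)
bond 6 stroke at I2  (J2 effort already set via bond 2)
bond 0 stroke at J1  (TF1: transformer flips bond 1)
bond 5 stroke at I1  (common-e at J1 fixed by 0)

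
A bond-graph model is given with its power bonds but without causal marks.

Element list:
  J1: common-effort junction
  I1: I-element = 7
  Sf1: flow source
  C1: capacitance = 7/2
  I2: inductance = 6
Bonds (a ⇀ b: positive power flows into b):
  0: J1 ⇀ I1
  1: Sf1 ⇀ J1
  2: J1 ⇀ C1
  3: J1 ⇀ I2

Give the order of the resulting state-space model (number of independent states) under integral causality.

#1 stroke at Sf1  (Sf1: flow source, stroke at near end)
#0 stroke at I1  (I1 outputs flow p/I1)
#2 stroke at J1  (prefer integral on C1)
#3 stroke at I2  (0-jn J1 has e-setter on 2)

3  (C1, I1, I2 all integral)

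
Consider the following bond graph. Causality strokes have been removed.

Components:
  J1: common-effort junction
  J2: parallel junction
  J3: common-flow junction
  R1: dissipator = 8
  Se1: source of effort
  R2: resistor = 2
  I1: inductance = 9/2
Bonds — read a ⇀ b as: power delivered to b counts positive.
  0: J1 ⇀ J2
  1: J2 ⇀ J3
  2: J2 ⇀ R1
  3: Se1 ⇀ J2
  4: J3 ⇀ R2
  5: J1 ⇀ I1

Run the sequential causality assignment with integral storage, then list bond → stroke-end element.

b0 →J1
b1 →J3
b2 →R1
b3 →J2
b4 →R2
b5 →I1

#3 →J2  (Se1 (Se) sets effort on bond)
#0 →J1  (J2 effort already set via bond 3)
#1 →J3  (0-jn J2 has e-setter on 3)
#2 →R1  (J2 effort already set via bond 3)
#4 →R2  (only one flow-in slot at J3)
#5 →I1  (common-e at J1 fixed by 0)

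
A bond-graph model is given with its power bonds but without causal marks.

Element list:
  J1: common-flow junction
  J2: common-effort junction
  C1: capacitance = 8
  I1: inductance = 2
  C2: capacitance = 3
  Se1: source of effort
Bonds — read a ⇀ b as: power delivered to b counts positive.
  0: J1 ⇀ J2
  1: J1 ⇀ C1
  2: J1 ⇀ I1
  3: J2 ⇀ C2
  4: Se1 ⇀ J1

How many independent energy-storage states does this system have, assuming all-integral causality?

bond 4 stroke→J1  (Se1: effort source, stroke at far end)
bond 1 stroke→J1  (prefer integral on C1)
bond 2 stroke→I1  (I1 outputs flow p/I1)
bond 0 stroke→J1  (common-f at J1 fixed by 2)
bond 3 stroke→J2  (J2 needs exactly one e-in)

3  (C1, C2, I1 all integral)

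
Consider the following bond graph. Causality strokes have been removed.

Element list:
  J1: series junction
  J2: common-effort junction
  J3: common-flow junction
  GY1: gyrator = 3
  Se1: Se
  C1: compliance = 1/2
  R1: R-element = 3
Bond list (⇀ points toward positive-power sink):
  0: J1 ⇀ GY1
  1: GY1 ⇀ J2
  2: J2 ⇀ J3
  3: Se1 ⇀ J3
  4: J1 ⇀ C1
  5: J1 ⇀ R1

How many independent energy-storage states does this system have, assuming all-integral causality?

b3 |J3  (Se1 (Se) sets effort on bond)
b2 |J2  (J3 needs exactly one f-in)
b1 |GY1  (0-jn J2 has e-setter on 2)
b0 |GY1  (GY GY1: same side as bond 1)
b4 |J1  (common-f at J1 fixed by 0)
b5 |J1  (J1: bond 0 brought flow, rest push out)

1  (C1 all integral)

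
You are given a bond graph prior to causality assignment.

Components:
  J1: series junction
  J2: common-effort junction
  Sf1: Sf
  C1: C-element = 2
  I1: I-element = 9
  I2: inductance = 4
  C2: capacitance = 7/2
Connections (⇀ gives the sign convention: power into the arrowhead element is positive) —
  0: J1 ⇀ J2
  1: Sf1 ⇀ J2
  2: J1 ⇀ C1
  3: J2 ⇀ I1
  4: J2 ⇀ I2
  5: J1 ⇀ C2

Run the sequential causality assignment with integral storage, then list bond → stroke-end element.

β1 stroke→Sf1  (Sf1 (Sf) sets flow on bond)
β2 stroke→J1  (C1 integral (e out))
β3 stroke→I1  (I1 outputs flow p/I1)
β4 stroke→I2  (I2 outputs flow p/I2)
β0 stroke→J2  (closing 0-jn rule on J2)
β5 stroke→J1  (common-f at J1 fixed by 0)

β0 stroke→J2
β1 stroke→Sf1
β2 stroke→J1
β3 stroke→I1
β4 stroke→I2
β5 stroke→J1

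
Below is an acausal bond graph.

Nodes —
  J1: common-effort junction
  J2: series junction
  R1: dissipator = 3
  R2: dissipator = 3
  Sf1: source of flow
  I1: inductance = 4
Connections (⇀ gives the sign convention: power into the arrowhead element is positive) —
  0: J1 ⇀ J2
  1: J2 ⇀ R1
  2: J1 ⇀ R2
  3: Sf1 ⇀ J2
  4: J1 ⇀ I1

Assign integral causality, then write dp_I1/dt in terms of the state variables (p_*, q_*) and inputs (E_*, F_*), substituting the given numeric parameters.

dp_I1/dt = -3*F_Sf1 - 3*p_I1/4

bond 3 →Sf1  (source Sf1 imposes f)
bond 0 →J2  (J2: bond 3 brought flow, rest push out)
bond 1 →J2  (J2: bond 3 brought flow, rest push out)
bond 4 →I1  (I1 integral (f out))
bond 2 →J1  (J1 needs exactly one e-in)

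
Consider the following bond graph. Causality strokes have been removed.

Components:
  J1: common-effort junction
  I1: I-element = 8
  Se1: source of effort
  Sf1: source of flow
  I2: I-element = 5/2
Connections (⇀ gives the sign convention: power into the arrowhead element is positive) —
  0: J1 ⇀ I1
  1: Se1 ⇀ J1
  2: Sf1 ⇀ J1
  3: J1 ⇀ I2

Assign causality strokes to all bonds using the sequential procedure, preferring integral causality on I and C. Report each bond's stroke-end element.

#1 stroke at J1  (source Se1 imposes e)
#2 stroke at Sf1  (Sf1: flow source, stroke at near end)
#0 stroke at I1  (J1: bond 1 brought effort, rest push out)
#3 stroke at I2  (common-e at J1 fixed by 1)

#0 stroke at I1
#1 stroke at J1
#2 stroke at Sf1
#3 stroke at I2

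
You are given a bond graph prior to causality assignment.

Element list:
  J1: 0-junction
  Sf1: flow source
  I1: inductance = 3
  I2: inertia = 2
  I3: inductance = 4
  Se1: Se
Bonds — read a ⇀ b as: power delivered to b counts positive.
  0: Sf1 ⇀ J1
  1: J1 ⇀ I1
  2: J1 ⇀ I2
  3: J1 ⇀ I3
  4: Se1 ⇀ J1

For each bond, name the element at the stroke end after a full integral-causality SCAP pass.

b0 →Sf1
b1 →I1
b2 →I2
b3 →I3
b4 →J1

bond 0 |Sf1  (Sf1 (Sf) sets flow on bond)
bond 4 |J1  (Se1 (Se) sets effort on bond)
bond 1 |I1  (J1: bond 4 brought effort, rest push out)
bond 2 |I2  (J1 effort already set via bond 4)
bond 3 |I3  (J1 effort already set via bond 4)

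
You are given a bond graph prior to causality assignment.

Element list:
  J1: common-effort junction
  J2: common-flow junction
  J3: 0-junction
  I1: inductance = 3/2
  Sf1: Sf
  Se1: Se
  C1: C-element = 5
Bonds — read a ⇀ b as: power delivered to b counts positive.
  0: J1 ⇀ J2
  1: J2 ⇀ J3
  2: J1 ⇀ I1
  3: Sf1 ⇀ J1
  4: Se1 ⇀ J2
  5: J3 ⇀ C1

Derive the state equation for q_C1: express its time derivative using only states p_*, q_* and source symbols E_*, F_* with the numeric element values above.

#3 |Sf1  (Sf1 fixes flow; stroke at Sf1)
#4 |J2  (Se1: effort source, stroke at far end)
#2 |I1  (prefer integral on I1)
#0 |J1  (closing 0-jn rule on J1)
#1 |J2  (common-f at J2 fixed by 0)
#5 |J3  (J3: last free bond brings effort in)

dq_C1/dt = F_Sf1 - 2*p_I1/3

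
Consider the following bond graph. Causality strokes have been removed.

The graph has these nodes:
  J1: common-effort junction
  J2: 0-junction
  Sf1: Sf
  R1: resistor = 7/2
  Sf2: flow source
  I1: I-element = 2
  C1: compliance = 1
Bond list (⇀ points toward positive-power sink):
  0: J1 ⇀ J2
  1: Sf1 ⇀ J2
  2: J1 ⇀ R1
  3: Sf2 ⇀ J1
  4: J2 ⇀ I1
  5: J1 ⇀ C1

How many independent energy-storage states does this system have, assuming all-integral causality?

2  (C1, I1 all integral)

β1 stroke at Sf1  (Sf1 fixes flow; stroke at Sf1)
β3 stroke at Sf2  (Sf2: flow source, stroke at near end)
β4 stroke at I1  (I1 outputs flow p/I1)
β0 stroke at J2  (J2 needs exactly one e-in)
β5 stroke at J1  (prefer integral on C1)
β2 stroke at R1  (J1: bond 5 brought effort, rest push out)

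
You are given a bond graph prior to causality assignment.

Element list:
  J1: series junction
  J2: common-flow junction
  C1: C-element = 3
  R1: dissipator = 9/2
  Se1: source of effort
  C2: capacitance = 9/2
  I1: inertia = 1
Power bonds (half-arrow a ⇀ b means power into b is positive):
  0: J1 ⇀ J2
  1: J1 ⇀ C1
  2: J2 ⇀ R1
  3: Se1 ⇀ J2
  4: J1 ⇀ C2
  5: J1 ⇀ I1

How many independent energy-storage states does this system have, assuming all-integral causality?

3  (C1, C2, I1 all integral)

β3 stroke at J2  (source Se1 imposes e)
β1 stroke at J1  (C1 outputs effort q/C1)
β4 stroke at J1  (C2 integral (e out))
β5 stroke at I1  (I1 outputs flow p/I1)
β0 stroke at J1  (common-f at J1 fixed by 5)
β2 stroke at J2  (common-f at J2 fixed by 0)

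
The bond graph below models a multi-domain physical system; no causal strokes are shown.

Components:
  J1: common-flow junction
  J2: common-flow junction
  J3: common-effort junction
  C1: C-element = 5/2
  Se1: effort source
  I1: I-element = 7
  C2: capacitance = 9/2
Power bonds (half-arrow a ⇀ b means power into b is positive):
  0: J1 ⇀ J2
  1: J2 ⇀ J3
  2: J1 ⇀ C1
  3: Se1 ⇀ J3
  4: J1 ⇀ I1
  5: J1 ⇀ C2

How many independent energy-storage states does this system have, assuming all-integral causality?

3  (C1, C2, I1 all integral)

b3 |J3  (source Se1 imposes e)
b1 |J2  (0-jn J3 has e-setter on 3)
b0 |J1  (only one flow-in slot at J2)
b2 |J1  (prefer integral on C1)
b4 |I1  (I1 integral (f out))
b5 |J1  (common-f at J1 fixed by 4)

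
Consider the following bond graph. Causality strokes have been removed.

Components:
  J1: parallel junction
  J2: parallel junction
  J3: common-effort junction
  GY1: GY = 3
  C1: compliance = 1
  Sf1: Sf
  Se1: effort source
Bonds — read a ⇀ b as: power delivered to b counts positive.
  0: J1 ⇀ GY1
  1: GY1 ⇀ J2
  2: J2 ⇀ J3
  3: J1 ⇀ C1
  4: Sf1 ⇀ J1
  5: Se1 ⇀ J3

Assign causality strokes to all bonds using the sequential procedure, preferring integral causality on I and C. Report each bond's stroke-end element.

#0 |GY1
#1 |GY1
#2 |J2
#3 |J1
#4 |Sf1
#5 |J3

#4 |Sf1  (Sf1: flow source, stroke at near end)
#5 |J3  (source Se1 imposes e)
#2 |J2  (J3 effort already set via bond 5)
#1 |GY1  (common-e at J2 fixed by 2)
#0 |GY1  (GY1: gyrator matches bond 1)
#3 |J1  (J1: last free bond brings effort in)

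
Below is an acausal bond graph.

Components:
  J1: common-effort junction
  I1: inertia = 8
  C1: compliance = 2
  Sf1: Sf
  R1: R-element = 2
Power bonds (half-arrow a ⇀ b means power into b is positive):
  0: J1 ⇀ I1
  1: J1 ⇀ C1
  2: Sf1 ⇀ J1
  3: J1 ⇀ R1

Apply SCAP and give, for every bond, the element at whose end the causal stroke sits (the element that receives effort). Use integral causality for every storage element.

β2 |Sf1  (Sf1: flow source, stroke at near end)
β0 |I1  (prefer integral on I1)
β1 |J1  (C1 integral (e out))
β3 |R1  (common-e at J1 fixed by 1)

#0 stroke→I1
#1 stroke→J1
#2 stroke→Sf1
#3 stroke→R1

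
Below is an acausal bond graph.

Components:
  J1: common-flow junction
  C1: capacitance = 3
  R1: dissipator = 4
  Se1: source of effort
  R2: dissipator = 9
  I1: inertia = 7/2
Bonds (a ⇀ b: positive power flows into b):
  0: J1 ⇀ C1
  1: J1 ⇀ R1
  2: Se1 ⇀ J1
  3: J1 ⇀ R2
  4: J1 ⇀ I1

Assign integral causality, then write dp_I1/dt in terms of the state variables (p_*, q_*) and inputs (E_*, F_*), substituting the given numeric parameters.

dp_I1/dt = E_Se1 - 26*p_I1/7 - q_C1/3

β2 →J1  (Se1: effort source, stroke at far end)
β0 →J1  (C1 outputs effort q/C1)
β4 →I1  (I1 integral (f out))
β1 →J1  (J1 flow already set via bond 4)
β3 →J1  (J1 flow already set via bond 4)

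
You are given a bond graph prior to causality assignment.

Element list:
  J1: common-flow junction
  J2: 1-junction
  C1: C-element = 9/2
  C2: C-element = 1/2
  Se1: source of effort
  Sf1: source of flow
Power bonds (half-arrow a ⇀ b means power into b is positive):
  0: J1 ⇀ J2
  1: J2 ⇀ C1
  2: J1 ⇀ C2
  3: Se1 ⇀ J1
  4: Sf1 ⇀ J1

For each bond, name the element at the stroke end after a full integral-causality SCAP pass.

#3 stroke→J1  (Se1 fixes effort; stroke away)
#4 stroke→Sf1  (Sf1 (Sf) sets flow on bond)
#0 stroke→J1  (common-f at J1 fixed by 4)
#2 stroke→J1  (1-jn J1 has f-setter on 4)
#1 stroke→J2  (common-f at J2 fixed by 0)

#0 |J1
#1 |J2
#2 |J1
#3 |J1
#4 |Sf1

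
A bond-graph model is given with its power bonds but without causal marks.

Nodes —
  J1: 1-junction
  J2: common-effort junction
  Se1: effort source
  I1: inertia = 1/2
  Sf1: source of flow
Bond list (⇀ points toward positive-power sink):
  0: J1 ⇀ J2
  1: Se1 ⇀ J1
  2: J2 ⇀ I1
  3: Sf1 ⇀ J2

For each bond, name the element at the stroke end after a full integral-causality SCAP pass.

bond 1 →J1  (source Se1 imposes e)
bond 3 →Sf1  (Sf1: flow source, stroke at near end)
bond 0 →J2  (J1: last free bond brings flow in)
bond 2 →I1  (J2: bond 0 brought effort, rest push out)

b0 |J2
b1 |J1
b2 |I1
b3 |Sf1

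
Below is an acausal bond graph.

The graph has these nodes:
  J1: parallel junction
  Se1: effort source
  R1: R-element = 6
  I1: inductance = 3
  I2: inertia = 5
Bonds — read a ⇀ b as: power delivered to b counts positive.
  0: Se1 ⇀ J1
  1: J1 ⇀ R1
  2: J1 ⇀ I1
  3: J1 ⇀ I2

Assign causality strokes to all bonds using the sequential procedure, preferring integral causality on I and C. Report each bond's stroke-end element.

β0 →J1  (source Se1 imposes e)
β1 →R1  (0-jn J1 has e-setter on 0)
β2 →I1  (J1 effort already set via bond 0)
β3 →I2  (common-e at J1 fixed by 0)

β0 stroke at J1
β1 stroke at R1
β2 stroke at I1
β3 stroke at I2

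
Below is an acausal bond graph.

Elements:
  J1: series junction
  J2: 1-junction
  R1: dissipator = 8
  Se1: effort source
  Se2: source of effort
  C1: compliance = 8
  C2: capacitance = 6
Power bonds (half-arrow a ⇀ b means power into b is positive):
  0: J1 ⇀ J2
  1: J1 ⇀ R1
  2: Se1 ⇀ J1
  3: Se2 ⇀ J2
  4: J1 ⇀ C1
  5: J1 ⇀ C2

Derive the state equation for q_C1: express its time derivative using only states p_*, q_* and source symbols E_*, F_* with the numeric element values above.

dq_C1/dt = E_Se1/8 + E_Se2/8 - q_C1/64 - q_C2/48

β2 stroke→J1  (Se1 fixes effort; stroke away)
β3 stroke→J2  (source Se2 imposes e)
β0 stroke→J1  (J2 needs exactly one f-in)
β4 stroke→J1  (C1 integral (e out))
β5 stroke→J1  (C2: C, integral causality)
β1 stroke→R1  (J1: last free bond brings flow in)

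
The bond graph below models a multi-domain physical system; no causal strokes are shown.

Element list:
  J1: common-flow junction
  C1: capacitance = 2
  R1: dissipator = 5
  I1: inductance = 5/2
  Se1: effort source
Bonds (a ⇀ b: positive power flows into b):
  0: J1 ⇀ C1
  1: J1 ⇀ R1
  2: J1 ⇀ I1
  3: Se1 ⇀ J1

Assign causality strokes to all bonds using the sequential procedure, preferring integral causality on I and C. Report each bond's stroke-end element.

#0 stroke→J1
#1 stroke→J1
#2 stroke→I1
#3 stroke→J1

β3 →J1  (Se1 (Se) sets effort on bond)
β0 →J1  (C1 integral (e out))
β2 →I1  (prefer integral on I1)
β1 →J1  (J1: bond 2 brought flow, rest push out)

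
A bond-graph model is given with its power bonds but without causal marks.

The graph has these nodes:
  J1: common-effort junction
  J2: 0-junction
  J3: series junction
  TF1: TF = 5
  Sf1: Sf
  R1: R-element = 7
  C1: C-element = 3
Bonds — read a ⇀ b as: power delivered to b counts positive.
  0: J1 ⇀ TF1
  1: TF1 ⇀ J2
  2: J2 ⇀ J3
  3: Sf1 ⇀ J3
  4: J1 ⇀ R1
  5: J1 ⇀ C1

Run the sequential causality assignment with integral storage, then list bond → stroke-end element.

bond 3 stroke→Sf1  (source Sf1 imposes f)
bond 2 stroke→J3  (1-jn J3 has f-setter on 3)
bond 1 stroke→J2  (J2 needs exactly one e-in)
bond 0 stroke→TF1  (TF1 one-in-one-out from 1)
bond 5 stroke→J1  (prefer integral on C1)
bond 4 stroke→R1  (0-jn J1 has e-setter on 5)

#0 stroke→TF1
#1 stroke→J2
#2 stroke→J3
#3 stroke→Sf1
#4 stroke→R1
#5 stroke→J1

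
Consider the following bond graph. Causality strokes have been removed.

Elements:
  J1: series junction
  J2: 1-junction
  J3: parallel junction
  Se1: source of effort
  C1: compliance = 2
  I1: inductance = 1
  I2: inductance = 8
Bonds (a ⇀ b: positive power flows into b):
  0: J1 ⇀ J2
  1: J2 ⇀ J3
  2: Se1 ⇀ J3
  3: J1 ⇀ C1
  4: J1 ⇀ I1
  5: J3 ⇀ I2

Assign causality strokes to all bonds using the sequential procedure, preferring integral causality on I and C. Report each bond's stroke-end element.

bond 2 stroke at J3  (Se1: effort source, stroke at far end)
bond 1 stroke at J2  (J3 effort already set via bond 2)
bond 5 stroke at I2  (J3 effort already set via bond 2)
bond 0 stroke at J1  (J2 needs exactly one f-in)
bond 3 stroke at J1  (prefer integral on C1)
bond 4 stroke at I1  (J1 needs exactly one f-in)

b0 |J1
b1 |J2
b2 |J3
b3 |J1
b4 |I1
b5 |I2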